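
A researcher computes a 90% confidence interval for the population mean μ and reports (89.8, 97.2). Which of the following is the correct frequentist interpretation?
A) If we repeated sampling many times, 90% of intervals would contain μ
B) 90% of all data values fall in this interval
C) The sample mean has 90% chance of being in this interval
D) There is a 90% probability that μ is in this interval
A

A) Correct — this is the frequentist long-run coverage interpretation.
B) Wrong — a CI is about the parameter μ, not individual data values.
C) Wrong — x̄ is observed and sits in the interval by construction.
D) Wrong — μ is fixed; the randomness lives in the interval, not in μ.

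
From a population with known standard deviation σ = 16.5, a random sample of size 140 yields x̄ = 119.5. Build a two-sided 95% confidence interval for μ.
(116.77, 122.23)

z-interval (σ known):
z* = 1.960 for 95% confidence

Margin of error = z* · σ/√n = 1.960 · 16.5/√140 = 2.73

CI: (119.5 - 2.73, 119.5 + 2.73) = (116.77, 122.23)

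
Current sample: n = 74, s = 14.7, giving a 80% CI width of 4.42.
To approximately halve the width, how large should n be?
n ≈ 296

CI width ∝ 1/√n
To reduce width by factor 2, need √n to grow by 2 → need 2² = 4 times as many samples.

Current: n = 74, width = 4.42
New: n = 296, width ≈ 2.19

Width reduced by factor of 4.42/2.19 = 2.02.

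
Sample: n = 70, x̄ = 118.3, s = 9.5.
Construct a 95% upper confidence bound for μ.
μ ≤ 120.19

Upper bound (one-sided):
t* = 1.667 (one-sided for 95%)
Upper bound = x̄ + t* · s/√n = 118.3 + 1.667 · 9.5/√70 = 120.19

We are 95% confident that μ ≤ 120.19.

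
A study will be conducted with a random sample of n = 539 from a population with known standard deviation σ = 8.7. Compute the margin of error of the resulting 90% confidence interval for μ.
Margin of error = 0.62

Margin of error = z* · σ/√n
= 1.645 · 8.7/√539
= 1.645 · 8.7/23.2164
= 0.62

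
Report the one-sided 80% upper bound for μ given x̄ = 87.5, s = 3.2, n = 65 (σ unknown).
μ ≤ 87.84

Upper bound (one-sided):
t* = 0.847 (one-sided for 80%)
Upper bound = x̄ + t* · s/√n = 87.5 + 0.847 · 3.2/√65 = 87.84

We are 80% confident that μ ≤ 87.84.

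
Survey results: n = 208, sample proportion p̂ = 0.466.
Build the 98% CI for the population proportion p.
(0.386, 0.546)

Proportion CI:
SE = √(p̂(1-p̂)/n) = √(0.466 · 0.534 / 208) = 0.03459

z* = 2.326
Margin = z* · SE = 2.326 · 0.03459 = 0.0805

CI: 0.466 ± 0.0805 = (0.386, 0.546)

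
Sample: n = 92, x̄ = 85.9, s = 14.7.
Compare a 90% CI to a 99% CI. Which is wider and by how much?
99% CI is wider by 2.97

df = 91
90% CI: t* = 1.662, (83.35, 88.45), width = 2 · t* · s/√n = 5.09
99% CI: t* = 2.631, (81.87, 89.93), width = 2 · t* · s/√n = 8.06

The 99% CI is wider by 8.06 - 5.09 = 2.97.
Higher confidence requires a wider interval.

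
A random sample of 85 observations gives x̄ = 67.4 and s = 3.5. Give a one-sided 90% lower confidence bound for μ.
μ ≥ 66.91

Lower bound (one-sided):
t* = 1.292 (one-sided for 90%)
Lower bound = x̄ - t* · s/√n = 67.4 - 1.292 · 3.5/√85 = 66.91

We are 90% confident that μ ≥ 66.91.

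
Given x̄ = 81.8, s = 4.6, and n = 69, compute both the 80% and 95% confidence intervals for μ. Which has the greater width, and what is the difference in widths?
95% CI is wider by 0.78

df = 68
80% CI: t* = 1.294, (81.08, 82.52), width = 2 · t* · s/√n = 1.43
95% CI: t* = 1.995, (80.70, 82.90), width = 2 · t* · s/√n = 2.21

The 95% CI is wider by 2.21 - 1.43 = 0.78.
Higher confidence requires a wider interval.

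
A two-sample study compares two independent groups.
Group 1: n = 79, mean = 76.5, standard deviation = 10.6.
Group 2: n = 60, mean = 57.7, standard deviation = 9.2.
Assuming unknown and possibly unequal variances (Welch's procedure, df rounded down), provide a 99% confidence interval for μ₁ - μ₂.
(14.40, 23.20)

Difference: x̄₁ - x̄₂ = 18.80
SE = √(s₁²/n₁ + s₂²/n₂) = √(10.6²/79 + 9.2²/60) = 1.6831
df = 134.52 → 134 (Welch–Satterthwaite, rounded down)
t* = 2.613

CI: 18.80 ± 2.613 · 1.6831 = 18.80 ± 4.40 = (14.40, 23.20)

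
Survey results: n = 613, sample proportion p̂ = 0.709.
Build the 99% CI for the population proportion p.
(0.662, 0.756)

Proportion CI:
SE = √(p̂(1-p̂)/n) = √(0.709 · 0.291 / 613) = 0.01835

z* = 2.576
Margin = z* · SE = 2.576 · 0.01835 = 0.0473

CI: 0.709 ± 0.0473 = (0.662, 0.756)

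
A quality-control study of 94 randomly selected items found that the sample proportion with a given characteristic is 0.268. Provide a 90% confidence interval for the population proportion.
(0.193, 0.343)

Proportion CI:
SE = √(p̂(1-p̂)/n) = √(0.268 · 0.732 / 94) = 0.04568

z* = 1.645
Margin = z* · SE = 1.645 · 0.04568 = 0.0751

CI: 0.268 ± 0.0751 = (0.193, 0.343)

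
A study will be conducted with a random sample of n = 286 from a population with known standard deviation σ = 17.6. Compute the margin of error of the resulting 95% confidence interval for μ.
Margin of error = 2.04

Margin of error = z* · σ/√n
= 1.960 · 17.6/√286
= 1.960 · 17.6/16.9115
= 2.04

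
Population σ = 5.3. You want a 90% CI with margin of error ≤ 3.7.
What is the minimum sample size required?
n ≥ 6

For margin E ≤ 3.7:
n ≥ (z* · σ / E)²
n ≥ (1.645 · 5.3 / 3.7)²
n ≥ 5.55

Minimum n = 6 (rounding up)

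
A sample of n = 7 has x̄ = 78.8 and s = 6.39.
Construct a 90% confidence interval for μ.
(74.11, 83.49)

t-interval (σ unknown):
df = n - 1 = 6
t* = 1.943 for 90% confidence

Margin of error = t* · s/√n = 1.943 · 6.39/√7 = 4.69

CI: (74.11, 83.49)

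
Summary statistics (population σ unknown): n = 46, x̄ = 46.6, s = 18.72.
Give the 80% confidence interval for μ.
(43.01, 50.19)

t-interval (σ unknown):
df = n - 1 = 45
t* = 1.301 for 80% confidence

Margin of error = t* · s/√n = 1.301 · 18.72/√46 = 3.59

CI: (43.01, 50.19)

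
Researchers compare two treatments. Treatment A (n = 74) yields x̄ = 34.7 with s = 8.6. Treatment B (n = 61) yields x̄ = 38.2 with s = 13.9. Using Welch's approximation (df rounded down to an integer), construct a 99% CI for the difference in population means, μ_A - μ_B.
(-8.87, 1.87)

Difference: x̄₁ - x̄₂ = -3.50
SE = √(s₁²/n₁ + s₂²/n₂) = √(8.6²/74 + 13.9²/61) = 2.0413
df = 95.98 → 95 (Welch–Satterthwaite, rounded down)
t* = 2.629

CI: -3.50 ± 2.629 · 2.0413 = -3.50 ± 5.37 = (-8.87, 1.87)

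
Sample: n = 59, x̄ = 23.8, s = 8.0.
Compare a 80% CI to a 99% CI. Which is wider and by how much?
99% CI is wider by 2.85

df = 58
80% CI: t* = 1.296, (22.45, 25.15), width = 2 · t* · s/√n = 2.70
99% CI: t* = 2.663, (21.03, 26.57), width = 2 · t* · s/√n = 5.55

The 99% CI is wider by 5.55 - 2.70 = 2.85.
Higher confidence requires a wider interval.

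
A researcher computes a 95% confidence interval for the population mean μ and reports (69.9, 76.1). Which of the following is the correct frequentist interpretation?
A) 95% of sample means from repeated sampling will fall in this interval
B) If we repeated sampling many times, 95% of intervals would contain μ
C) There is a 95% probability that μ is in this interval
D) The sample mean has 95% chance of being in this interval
B

A) Wrong — coverage applies to intervals containing μ, not to future x̄ values.
B) Correct — this is the frequentist long-run coverage interpretation.
C) Wrong — μ is fixed; the randomness lives in the interval, not in μ.
D) Wrong — x̄ is observed and sits in the interval by construction.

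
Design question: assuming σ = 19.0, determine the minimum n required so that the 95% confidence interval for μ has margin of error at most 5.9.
n ≥ 40

For margin E ≤ 5.9:
n ≥ (z* · σ / E)²
n ≥ (1.960 · 19.0 / 5.9)²
n ≥ 39.84

Minimum n = 40 (rounding up)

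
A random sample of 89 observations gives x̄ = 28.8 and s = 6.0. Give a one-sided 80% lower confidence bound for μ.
μ ≥ 28.26

Lower bound (one-sided):
t* = 0.846 (one-sided for 80%)
Lower bound = x̄ - t* · s/√n = 28.8 - 0.846 · 6.0/√89 = 28.26

We are 80% confident that μ ≥ 28.26.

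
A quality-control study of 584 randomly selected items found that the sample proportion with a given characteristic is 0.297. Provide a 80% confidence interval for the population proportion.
(0.273, 0.321)

Proportion CI:
SE = √(p̂(1-p̂)/n) = √(0.297 · 0.703 / 584) = 0.01891

z* = 1.282
Margin = z* · SE = 1.282 · 0.01891 = 0.0242

CI: 0.297 ± 0.0242 = (0.273, 0.321)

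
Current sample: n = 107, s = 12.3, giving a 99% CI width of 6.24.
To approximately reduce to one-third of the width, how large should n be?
n ≈ 963

CI width ∝ 1/√n
To reduce width by factor 3, need √n to grow by 3 → need 3² = 9 times as many samples.

Current: n = 107, width = 6.24
New: n = 963, width ≈ 2.05

Width reduced by factor of 6.24/2.05 = 3.04.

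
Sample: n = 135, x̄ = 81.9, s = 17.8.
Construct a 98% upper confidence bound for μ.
μ ≤ 85.08

Upper bound (one-sided):
t* = 2.074 (one-sided for 98%)
Upper bound = x̄ + t* · s/√n = 81.9 + 2.074 · 17.8/√135 = 85.08

We are 98% confident that μ ≤ 85.08.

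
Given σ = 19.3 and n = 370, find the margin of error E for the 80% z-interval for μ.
Margin of error = 1.29

Margin of error = z* · σ/√n
= 1.282 · 19.3/√370
= 1.282 · 19.3/19.2354
= 1.29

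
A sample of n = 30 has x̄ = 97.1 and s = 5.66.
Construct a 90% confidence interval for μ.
(95.34, 98.86)

t-interval (σ unknown):
df = n - 1 = 29
t* = 1.699 for 90% confidence

Margin of error = t* · s/√n = 1.699 · 5.66/√30 = 1.76

CI: (95.34, 98.86)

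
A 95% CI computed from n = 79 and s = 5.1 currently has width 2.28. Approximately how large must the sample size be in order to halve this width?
n ≈ 316

CI width ∝ 1/√n
To reduce width by factor 2, need √n to grow by 2 → need 2² = 4 times as many samples.

Current: n = 79, width = 2.28
New: n = 316, width ≈ 1.13

Width reduced by factor of 2.28/1.13 = 2.02.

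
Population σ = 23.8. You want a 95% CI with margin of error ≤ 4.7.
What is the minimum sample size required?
n ≥ 99

For margin E ≤ 4.7:
n ≥ (z* · σ / E)²
n ≥ (1.960 · 23.8 / 4.7)²
n ≥ 98.51

Minimum n = 99 (rounding up)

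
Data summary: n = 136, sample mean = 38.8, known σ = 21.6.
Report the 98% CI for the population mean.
(34.49, 43.11)

z-interval (σ known):
z* = 2.326 for 98% confidence

Margin of error = z* · σ/√n = 2.326 · 21.6/√136 = 4.31

CI: (38.8 - 4.31, 38.8 + 4.31) = (34.49, 43.11)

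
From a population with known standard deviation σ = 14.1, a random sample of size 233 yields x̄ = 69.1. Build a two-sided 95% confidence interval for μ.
(67.29, 70.91)

z-interval (σ known):
z* = 1.960 for 95% confidence

Margin of error = z* · σ/√n = 1.960 · 14.1/√233 = 1.81

CI: (69.1 - 1.81, 69.1 + 1.81) = (67.29, 70.91)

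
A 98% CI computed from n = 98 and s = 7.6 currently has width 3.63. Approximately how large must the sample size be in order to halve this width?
n ≈ 392

CI width ∝ 1/√n
To reduce width by factor 2, need √n to grow by 2 → need 2² = 4 times as many samples.

Current: n = 98, width = 3.63
New: n = 392, width ≈ 1.79

Width reduced by factor of 3.63/1.79 = 2.03.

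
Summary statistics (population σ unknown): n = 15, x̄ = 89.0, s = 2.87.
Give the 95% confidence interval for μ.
(87.41, 90.59)

t-interval (σ unknown):
df = n - 1 = 14
t* = 2.145 for 95% confidence

Margin of error = t* · s/√n = 2.145 · 2.87/√15 = 1.59

CI: (87.41, 90.59)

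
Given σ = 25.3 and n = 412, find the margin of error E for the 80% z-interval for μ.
Margin of error = 1.60

Margin of error = z* · σ/√n
= 1.282 · 25.3/√412
= 1.282 · 25.3/20.2978
= 1.60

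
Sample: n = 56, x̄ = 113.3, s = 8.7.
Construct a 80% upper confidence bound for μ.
μ ≤ 114.29

Upper bound (one-sided):
t* = 0.848 (one-sided for 80%)
Upper bound = x̄ + t* · s/√n = 113.3 + 0.848 · 8.7/√56 = 114.29

We are 80% confident that μ ≤ 114.29.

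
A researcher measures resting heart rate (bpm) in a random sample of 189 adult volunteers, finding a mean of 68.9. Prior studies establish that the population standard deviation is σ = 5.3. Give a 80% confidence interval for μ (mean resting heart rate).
(68.41, 69.39)

z-interval (σ known):
z* = 1.282 for 80% confidence

Margin of error = z* · σ/√n = 1.282 · 5.3/√189 = 0.49

CI: (68.9 - 0.49, 68.9 + 0.49) = (68.41, 69.39)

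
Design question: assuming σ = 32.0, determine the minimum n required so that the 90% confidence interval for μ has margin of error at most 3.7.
n ≥ 203

For margin E ≤ 3.7:
n ≥ (z* · σ / E)²
n ≥ (1.645 · 32.0 / 3.7)²
n ≥ 202.41

Minimum n = 203 (rounding up)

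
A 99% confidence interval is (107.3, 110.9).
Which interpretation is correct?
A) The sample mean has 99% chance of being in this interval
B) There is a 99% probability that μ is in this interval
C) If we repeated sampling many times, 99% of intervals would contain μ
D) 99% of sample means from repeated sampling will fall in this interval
C

A) Wrong — x̄ is observed and sits in the interval by construction.
B) Wrong — μ is fixed; the randomness lives in the interval, not in μ.
C) Correct — this is the frequentist long-run coverage interpretation.
D) Wrong — coverage applies to intervals containing μ, not to future x̄ values.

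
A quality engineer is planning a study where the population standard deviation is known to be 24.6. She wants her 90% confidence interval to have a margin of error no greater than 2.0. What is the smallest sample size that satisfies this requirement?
n ≥ 410

For margin E ≤ 2.0:
n ≥ (z* · σ / E)²
n ≥ (1.645 · 24.6 / 2.0)²
n ≥ 409.39

Minimum n = 410 (rounding up)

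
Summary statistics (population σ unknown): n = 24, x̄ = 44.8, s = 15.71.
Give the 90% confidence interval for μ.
(39.30, 50.30)

t-interval (σ unknown):
df = n - 1 = 23
t* = 1.714 for 90% confidence

Margin of error = t* · s/√n = 1.714 · 15.71/√24 = 5.50

CI: (39.30, 50.30)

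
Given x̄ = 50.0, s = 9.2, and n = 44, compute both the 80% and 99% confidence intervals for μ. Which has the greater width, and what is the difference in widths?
99% CI is wider by 3.87

df = 43
80% CI: t* = 1.302, (48.19, 51.81), width = 2 · t* · s/√n = 3.61
99% CI: t* = 2.695, (46.26, 53.74), width = 2 · t* · s/√n = 7.48

The 99% CI is wider by 7.48 - 3.61 = 3.87.
Higher confidence requires a wider interval.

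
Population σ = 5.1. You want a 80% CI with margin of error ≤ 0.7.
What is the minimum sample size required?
n ≥ 88

For margin E ≤ 0.7:
n ≥ (z* · σ / E)²
n ≥ (1.282 · 5.1 / 0.7)²
n ≥ 87.24

Minimum n = 88 (rounding up)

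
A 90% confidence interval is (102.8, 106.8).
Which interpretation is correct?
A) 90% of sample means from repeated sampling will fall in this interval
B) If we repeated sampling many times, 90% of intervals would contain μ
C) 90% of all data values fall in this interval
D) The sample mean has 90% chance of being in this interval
B

A) Wrong — coverage applies to intervals containing μ, not to future x̄ values.
B) Correct — this is the frequentist long-run coverage interpretation.
C) Wrong — a CI is about the parameter μ, not individual data values.
D) Wrong — x̄ is observed and sits in the interval by construction.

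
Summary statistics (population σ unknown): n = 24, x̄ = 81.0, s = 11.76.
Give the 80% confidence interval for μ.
(77.83, 84.17)

t-interval (σ unknown):
df = n - 1 = 23
t* = 1.319 for 80% confidence

Margin of error = t* · s/√n = 1.319 · 11.76/√24 = 3.17

CI: (77.83, 84.17)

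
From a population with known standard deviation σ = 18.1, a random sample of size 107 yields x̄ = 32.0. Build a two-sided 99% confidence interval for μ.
(27.49, 36.51)

z-interval (σ known):
z* = 2.576 for 99% confidence

Margin of error = z* · σ/√n = 2.576 · 18.1/√107 = 4.51

CI: (32.0 - 4.51, 32.0 + 4.51) = (27.49, 36.51)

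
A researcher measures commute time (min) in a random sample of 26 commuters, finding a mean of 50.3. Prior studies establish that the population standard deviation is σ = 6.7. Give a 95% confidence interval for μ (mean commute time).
(47.72, 52.88)

z-interval (σ known):
z* = 1.960 for 95% confidence

Margin of error = z* · σ/√n = 1.960 · 6.7/√26 = 2.58

CI: (50.3 - 2.58, 50.3 + 2.58) = (47.72, 52.88)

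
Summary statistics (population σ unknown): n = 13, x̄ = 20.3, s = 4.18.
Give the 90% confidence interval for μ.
(18.23, 22.37)

t-interval (σ unknown):
df = n - 1 = 12
t* = 1.782 for 90% confidence

Margin of error = t* · s/√n = 1.782 · 4.18/√13 = 2.07

CI: (18.23, 22.37)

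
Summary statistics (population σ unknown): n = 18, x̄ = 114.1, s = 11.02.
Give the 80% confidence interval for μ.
(110.64, 117.56)

t-interval (σ unknown):
df = n - 1 = 17
t* = 1.333 for 80% confidence

Margin of error = t* · s/√n = 1.333 · 11.02/√18 = 3.46

CI: (110.64, 117.56)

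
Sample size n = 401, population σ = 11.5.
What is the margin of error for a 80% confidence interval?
Margin of error = 0.74

Margin of error = z* · σ/√n
= 1.282 · 11.5/√401
= 1.282 · 11.5/20.0250
= 0.74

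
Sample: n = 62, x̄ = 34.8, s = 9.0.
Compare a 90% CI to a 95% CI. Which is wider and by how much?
95% CI is wider by 0.75

df = 61
90% CI: t* = 1.670, (32.89, 36.71), width = 2 · t* · s/√n = 3.82
95% CI: t* = 2.000, (32.51, 37.09), width = 2 · t* · s/√n = 4.57

The 95% CI is wider by 4.57 - 3.82 = 0.75.
Higher confidence requires a wider interval.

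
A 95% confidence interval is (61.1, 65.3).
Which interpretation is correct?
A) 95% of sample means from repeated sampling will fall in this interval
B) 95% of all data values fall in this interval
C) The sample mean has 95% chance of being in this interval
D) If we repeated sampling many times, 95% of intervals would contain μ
D

A) Wrong — coverage applies to intervals containing μ, not to future x̄ values.
B) Wrong — a CI is about the parameter μ, not individual data values.
C) Wrong — x̄ is observed and sits in the interval by construction.
D) Correct — this is the frequentist long-run coverage interpretation.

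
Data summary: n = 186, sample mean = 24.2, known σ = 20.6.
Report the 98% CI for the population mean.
(20.69, 27.71)

z-interval (σ known):
z* = 2.326 for 98% confidence

Margin of error = z* · σ/√n = 2.326 · 20.6/√186 = 3.51

CI: (24.2 - 3.51, 24.2 + 3.51) = (20.69, 27.71)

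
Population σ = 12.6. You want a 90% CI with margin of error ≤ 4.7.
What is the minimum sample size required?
n ≥ 20

For margin E ≤ 4.7:
n ≥ (z* · σ / E)²
n ≥ (1.645 · 12.6 / 4.7)²
n ≥ 19.45

Minimum n = 20 (rounding up)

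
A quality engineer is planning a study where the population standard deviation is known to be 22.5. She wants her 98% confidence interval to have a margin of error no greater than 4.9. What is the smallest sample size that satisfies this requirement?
n ≥ 115

For margin E ≤ 4.9:
n ≥ (z* · σ / E)²
n ≥ (2.326 · 22.5 / 4.9)²
n ≥ 114.08

Minimum n = 115 (rounding up)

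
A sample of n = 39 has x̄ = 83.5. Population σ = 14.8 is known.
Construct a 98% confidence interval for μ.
(77.99, 89.01)

z-interval (σ known):
z* = 2.326 for 98% confidence

Margin of error = z* · σ/√n = 2.326 · 14.8/√39 = 5.51

CI: (83.5 - 5.51, 83.5 + 5.51) = (77.99, 89.01)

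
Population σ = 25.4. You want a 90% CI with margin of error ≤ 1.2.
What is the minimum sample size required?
n ≥ 1213

For margin E ≤ 1.2:
n ≥ (z* · σ / E)²
n ≥ (1.645 · 25.4 / 1.2)²
n ≥ 1212.37

Minimum n = 1213 (rounding up)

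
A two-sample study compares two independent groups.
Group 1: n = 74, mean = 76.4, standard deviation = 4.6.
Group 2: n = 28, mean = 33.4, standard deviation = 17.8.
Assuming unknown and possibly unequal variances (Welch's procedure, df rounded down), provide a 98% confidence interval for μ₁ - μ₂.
(34.60, 51.40)

Difference: x̄₁ - x̄₂ = 43.00
SE = √(s₁²/n₁ + s₂²/n₂) = √(4.6²/74 + 17.8²/28) = 3.4061
df = 28.38 → 28 (Welch–Satterthwaite, rounded down)
t* = 2.467

CI: 43.00 ± 2.467 · 3.4061 = 43.00 ± 8.40 = (34.60, 51.40)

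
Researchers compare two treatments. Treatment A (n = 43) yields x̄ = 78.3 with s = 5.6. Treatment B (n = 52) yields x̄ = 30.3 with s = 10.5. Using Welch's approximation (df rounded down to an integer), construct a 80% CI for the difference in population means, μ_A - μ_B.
(45.82, 50.18)

Difference: x̄₁ - x̄₂ = 48.00
SE = √(s₁²/n₁ + s₂²/n₂) = √(5.6²/43 + 10.5²/52) = 1.6880
df = 80.55 → 80 (Welch–Satterthwaite, rounded down)
t* = 1.292

CI: 48.00 ± 1.292 · 1.6880 = 48.00 ± 2.18 = (45.82, 50.18)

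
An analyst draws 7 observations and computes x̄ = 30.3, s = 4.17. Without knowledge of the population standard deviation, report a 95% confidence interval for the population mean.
(26.44, 34.16)

t-interval (σ unknown):
df = n - 1 = 6
t* = 2.447 for 95% confidence

Margin of error = t* · s/√n = 2.447 · 4.17/√7 = 3.86

CI: (26.44, 34.16)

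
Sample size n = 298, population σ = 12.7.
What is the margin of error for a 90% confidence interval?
Margin of error = 1.21

Margin of error = z* · σ/√n
= 1.645 · 12.7/√298
= 1.645 · 12.7/17.2627
= 1.21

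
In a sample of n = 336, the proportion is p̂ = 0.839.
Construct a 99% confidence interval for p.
(0.787, 0.891)

Proportion CI:
SE = √(p̂(1-p̂)/n) = √(0.839 · 0.161 / 336) = 0.02005

z* = 2.576
Margin = z* · SE = 2.576 · 0.02005 = 0.0516

CI: 0.839 ± 0.0516 = (0.787, 0.891)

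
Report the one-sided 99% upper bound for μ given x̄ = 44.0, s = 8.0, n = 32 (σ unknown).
μ ≤ 47.47

Upper bound (one-sided):
t* = 2.453 (one-sided for 99%)
Upper bound = x̄ + t* · s/√n = 44.0 + 2.453 · 8.0/√32 = 47.47

We are 99% confident that μ ≤ 47.47.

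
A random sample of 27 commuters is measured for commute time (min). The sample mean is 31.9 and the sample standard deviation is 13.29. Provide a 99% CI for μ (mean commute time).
(24.79, 39.01)

t-interval (σ unknown):
df = n - 1 = 26
t* = 2.779 for 99% confidence

Margin of error = t* · s/√n = 2.779 · 13.29/√27 = 7.11

CI: (24.79, 39.01)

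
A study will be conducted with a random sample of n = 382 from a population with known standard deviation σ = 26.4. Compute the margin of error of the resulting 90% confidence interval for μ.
Margin of error = 2.22

Margin of error = z* · σ/√n
= 1.645 · 26.4/√382
= 1.645 · 26.4/19.5448
= 2.22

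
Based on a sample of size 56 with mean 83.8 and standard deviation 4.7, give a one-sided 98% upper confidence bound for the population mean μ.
μ ≤ 85.12

Upper bound (one-sided):
t* = 2.104 (one-sided for 98%)
Upper bound = x̄ + t* · s/√n = 83.8 + 2.104 · 4.7/√56 = 85.12

We are 98% confident that μ ≤ 85.12.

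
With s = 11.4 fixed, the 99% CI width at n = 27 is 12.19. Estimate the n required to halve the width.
n ≈ 108

CI width ∝ 1/√n
To reduce width by factor 2, need √n to grow by 2 → need 2² = 4 times as many samples.

Current: n = 27, width = 12.19
New: n = 108, width ≈ 5.75

Width reduced by factor of 12.19/5.75 = 2.12.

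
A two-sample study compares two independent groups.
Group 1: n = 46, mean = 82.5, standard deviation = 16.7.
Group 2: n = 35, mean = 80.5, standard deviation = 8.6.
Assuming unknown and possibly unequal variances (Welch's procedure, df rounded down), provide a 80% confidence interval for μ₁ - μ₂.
(-1.70, 5.70)

Difference: x̄₁ - x̄₂ = 2.00
SE = √(s₁²/n₁ + s₂²/n₂) = √(16.7²/46 + 8.6²/35) = 2.8594
df = 70.50 → 70 (Welch–Satterthwaite, rounded down)
t* = 1.294

CI: 2.00 ± 1.294 · 2.8594 = 2.00 ± 3.70 = (-1.70, 5.70)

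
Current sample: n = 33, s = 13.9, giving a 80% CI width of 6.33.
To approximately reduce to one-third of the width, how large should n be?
n ≈ 297

CI width ∝ 1/√n
To reduce width by factor 3, need √n to grow by 3 → need 3² = 9 times as many samples.

Current: n = 33, width = 6.33
New: n = 297, width ≈ 2.07

Width reduced by factor of 6.33/2.07 = 3.06.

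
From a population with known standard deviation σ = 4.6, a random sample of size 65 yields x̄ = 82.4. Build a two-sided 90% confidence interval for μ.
(81.46, 83.34)

z-interval (σ known):
z* = 1.645 for 90% confidence

Margin of error = z* · σ/√n = 1.645 · 4.6/√65 = 0.94

CI: (82.4 - 0.94, 82.4 + 0.94) = (81.46, 83.34)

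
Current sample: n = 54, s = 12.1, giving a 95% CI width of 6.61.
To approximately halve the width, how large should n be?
n ≈ 216

CI width ∝ 1/√n
To reduce width by factor 2, need √n to grow by 2 → need 2² = 4 times as many samples.

Current: n = 54, width = 6.61
New: n = 216, width ≈ 3.25

Width reduced by factor of 6.61/3.25 = 2.03.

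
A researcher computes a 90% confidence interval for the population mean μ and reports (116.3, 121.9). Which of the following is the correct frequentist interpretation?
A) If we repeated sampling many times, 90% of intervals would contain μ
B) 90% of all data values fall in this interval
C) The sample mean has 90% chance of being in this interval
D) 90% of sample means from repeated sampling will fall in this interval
A

A) Correct — this is the frequentist long-run coverage interpretation.
B) Wrong — a CI is about the parameter μ, not individual data values.
C) Wrong — x̄ is observed and sits in the interval by construction.
D) Wrong — coverage applies to intervals containing μ, not to future x̄ values.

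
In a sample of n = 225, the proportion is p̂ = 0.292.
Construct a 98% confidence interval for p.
(0.221, 0.363)

Proportion CI:
SE = √(p̂(1-p̂)/n) = √(0.292 · 0.708 / 225) = 0.03031

z* = 2.326
Margin = z* · SE = 2.326 · 0.03031 = 0.0705

CI: 0.292 ± 0.0705 = (0.221, 0.363)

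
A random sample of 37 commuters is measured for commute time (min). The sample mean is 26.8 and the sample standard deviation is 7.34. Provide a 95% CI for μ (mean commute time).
(24.35, 29.25)

t-interval (σ unknown):
df = n - 1 = 36
t* = 2.028 for 95% confidence

Margin of error = t* · s/√n = 2.028 · 7.34/√37 = 2.45

CI: (24.35, 29.25)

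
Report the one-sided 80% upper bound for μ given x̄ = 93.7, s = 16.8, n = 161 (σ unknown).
μ ≤ 94.82

Upper bound (one-sided):
t* = 0.844 (one-sided for 80%)
Upper bound = x̄ + t* · s/√n = 93.7 + 0.844 · 16.8/√161 = 94.82

We are 80% confident that μ ≤ 94.82.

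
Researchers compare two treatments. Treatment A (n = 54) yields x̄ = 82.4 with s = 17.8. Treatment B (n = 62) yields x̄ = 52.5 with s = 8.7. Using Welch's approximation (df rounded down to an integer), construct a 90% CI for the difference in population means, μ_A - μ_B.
(25.46, 34.34)

Difference: x̄₁ - x̄₂ = 29.90
SE = √(s₁²/n₁ + s₂²/n₂) = √(17.8²/54 + 8.7²/62) = 2.6624
df = 74.55 → 74 (Welch–Satterthwaite, rounded down)
t* = 1.666

CI: 29.90 ± 1.666 · 2.6624 = 29.90 ± 4.44 = (25.46, 34.34)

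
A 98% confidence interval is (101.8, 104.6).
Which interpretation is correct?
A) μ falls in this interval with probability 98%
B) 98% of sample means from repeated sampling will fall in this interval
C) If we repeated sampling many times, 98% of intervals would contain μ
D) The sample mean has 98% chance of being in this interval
C

A) Wrong — μ is fixed; the randomness lives in the interval, not in μ.
B) Wrong — coverage applies to intervals containing μ, not to future x̄ values.
C) Correct — this is the frequentist long-run coverage interpretation.
D) Wrong — x̄ is observed and sits in the interval by construction.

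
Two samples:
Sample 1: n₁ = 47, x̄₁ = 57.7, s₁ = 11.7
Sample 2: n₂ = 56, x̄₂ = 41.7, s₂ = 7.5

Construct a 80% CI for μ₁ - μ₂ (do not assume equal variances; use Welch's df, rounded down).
(13.44, 18.56)

Difference: x̄₁ - x̄₂ = 16.00
SE = √(s₁²/n₁ + s₂²/n₂) = √(11.7²/47 + 7.5²/56) = 1.9791
df = 75.67 → 75 (Welch–Satterthwaite, rounded down)
t* = 1.293

CI: 16.00 ± 1.293 · 1.9791 = 16.00 ± 2.56 = (13.44, 18.56)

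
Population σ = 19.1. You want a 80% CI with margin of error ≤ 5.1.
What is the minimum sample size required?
n ≥ 24

For margin E ≤ 5.1:
n ≥ (z* · σ / E)²
n ≥ (1.282 · 19.1 / 5.1)²
n ≥ 23.05

Minimum n = 24 (rounding up)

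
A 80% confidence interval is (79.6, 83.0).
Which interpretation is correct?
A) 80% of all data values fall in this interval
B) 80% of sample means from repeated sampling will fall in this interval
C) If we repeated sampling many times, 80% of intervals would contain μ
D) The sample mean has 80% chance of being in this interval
C

A) Wrong — a CI is about the parameter μ, not individual data values.
B) Wrong — coverage applies to intervals containing μ, not to future x̄ values.
C) Correct — this is the frequentist long-run coverage interpretation.
D) Wrong — x̄ is observed and sits in the interval by construction.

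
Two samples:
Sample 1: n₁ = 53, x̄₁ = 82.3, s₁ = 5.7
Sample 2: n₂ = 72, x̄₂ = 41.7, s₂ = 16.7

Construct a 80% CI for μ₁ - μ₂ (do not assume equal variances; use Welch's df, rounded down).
(37.87, 43.33)

Difference: x̄₁ - x̄₂ = 40.60
SE = √(s₁²/n₁ + s₂²/n₂) = √(5.7²/53 + 16.7²/72) = 2.1181
df = 92.10 → 92 (Welch–Satterthwaite, rounded down)
t* = 1.291

CI: 40.60 ± 1.291 · 2.1181 = 40.60 ± 2.73 = (37.87, 43.33)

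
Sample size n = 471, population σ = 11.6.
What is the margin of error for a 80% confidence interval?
Margin of error = 0.69

Margin of error = z* · σ/√n
= 1.282 · 11.6/√471
= 1.282 · 11.6/21.7025
= 0.69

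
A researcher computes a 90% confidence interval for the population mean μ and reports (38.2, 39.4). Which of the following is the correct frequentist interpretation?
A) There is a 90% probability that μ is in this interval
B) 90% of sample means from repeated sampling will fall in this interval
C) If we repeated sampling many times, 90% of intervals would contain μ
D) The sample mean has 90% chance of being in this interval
C

A) Wrong — μ is fixed; the randomness lives in the interval, not in μ.
B) Wrong — coverage applies to intervals containing μ, not to future x̄ values.
C) Correct — this is the frequentist long-run coverage interpretation.
D) Wrong — x̄ is observed and sits in the interval by construction.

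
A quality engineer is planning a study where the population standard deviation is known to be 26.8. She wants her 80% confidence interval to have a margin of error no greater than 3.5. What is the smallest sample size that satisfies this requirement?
n ≥ 97

For margin E ≤ 3.5:
n ≥ (z* · σ / E)²
n ≥ (1.282 · 26.8 / 3.5)²
n ≥ 96.36

Minimum n = 97 (rounding up)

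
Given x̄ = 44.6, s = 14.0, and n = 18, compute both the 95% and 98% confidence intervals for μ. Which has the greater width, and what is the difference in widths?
98% CI is wider by 3.01

df = 17
95% CI: t* = 2.110, (37.64, 51.56), width = 2 · t* · s/√n = 13.93
98% CI: t* = 2.567, (36.13, 53.07), width = 2 · t* · s/√n = 16.94

The 98% CI is wider by 16.94 - 13.93 = 3.01.
Higher confidence requires a wider interval.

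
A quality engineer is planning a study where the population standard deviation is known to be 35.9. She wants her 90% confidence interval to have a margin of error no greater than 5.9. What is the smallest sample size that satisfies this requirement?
n ≥ 101

For margin E ≤ 5.9:
n ≥ (z* · σ / E)²
n ≥ (1.645 · 35.9 / 5.9)²
n ≥ 100.19

Minimum n = 101 (rounding up)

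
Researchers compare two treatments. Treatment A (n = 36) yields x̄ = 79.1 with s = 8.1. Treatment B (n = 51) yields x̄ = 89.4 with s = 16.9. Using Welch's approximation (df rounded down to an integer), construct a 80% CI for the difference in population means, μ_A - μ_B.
(-13.82, -6.78)

Difference: x̄₁ - x̄₂ = -10.30
SE = √(s₁²/n₁ + s₂²/n₂) = √(8.1²/36 + 16.9²/51) = 2.7245
df = 76.30 → 76 (Welch–Satterthwaite, rounded down)
t* = 1.293

CI: -10.30 ± 1.293 · 2.7245 = -10.30 ± 3.52 = (-13.82, -6.78)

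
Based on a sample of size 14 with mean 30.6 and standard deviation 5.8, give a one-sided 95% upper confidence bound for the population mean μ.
μ ≤ 33.35

Upper bound (one-sided):
t* = 1.771 (one-sided for 95%)
Upper bound = x̄ + t* · s/√n = 30.6 + 1.771 · 5.8/√14 = 33.35

We are 95% confident that μ ≤ 33.35.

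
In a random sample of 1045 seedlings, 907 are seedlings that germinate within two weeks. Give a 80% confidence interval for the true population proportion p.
(0.855, 0.881)

Proportion CI:
p̂ = 907/1045 = 0.86794
SE = √(p̂(1-p̂)/n) = √(0.86794 · 0.13206 / 1045) = 0.01047

z* = 1.282
Margin = z* · SE = 1.282 · 0.01047 = 0.0134

CI: 0.86794 ± 0.0134 = (0.855, 0.881)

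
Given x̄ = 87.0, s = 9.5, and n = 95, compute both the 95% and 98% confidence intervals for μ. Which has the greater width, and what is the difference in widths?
98% CI is wider by 0.74

df = 94
95% CI: t* = 1.986, (85.06, 88.94), width = 2 · t* · s/√n = 3.87
98% CI: t* = 2.367, (84.69, 89.31), width = 2 · t* · s/√n = 4.61

The 98% CI is wider by 4.61 - 3.87 = 0.74.
Higher confidence requires a wider interval.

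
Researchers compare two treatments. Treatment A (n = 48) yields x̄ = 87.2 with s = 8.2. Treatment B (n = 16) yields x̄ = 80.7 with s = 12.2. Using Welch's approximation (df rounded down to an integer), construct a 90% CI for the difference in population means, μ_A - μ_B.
(0.84, 12.16)

Difference: x̄₁ - x̄₂ = 6.50
SE = √(s₁²/n₁ + s₂²/n₂) = √(8.2²/48 + 12.2²/16) = 3.2716
df = 19.72 → 19 (Welch–Satterthwaite, rounded down)
t* = 1.729

CI: 6.50 ± 1.729 · 3.2716 = 6.50 ± 5.66 = (0.84, 12.16)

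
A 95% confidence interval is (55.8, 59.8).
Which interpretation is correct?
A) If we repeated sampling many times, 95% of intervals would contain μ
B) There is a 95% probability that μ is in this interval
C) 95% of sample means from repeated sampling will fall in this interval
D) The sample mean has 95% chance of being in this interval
A

A) Correct — this is the frequentist long-run coverage interpretation.
B) Wrong — μ is fixed; the randomness lives in the interval, not in μ.
C) Wrong — coverage applies to intervals containing μ, not to future x̄ values.
D) Wrong — x̄ is observed and sits in the interval by construction.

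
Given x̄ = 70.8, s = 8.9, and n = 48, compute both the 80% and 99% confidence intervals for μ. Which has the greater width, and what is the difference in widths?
99% CI is wider by 3.56

df = 47
80% CI: t* = 1.300, (69.13, 72.47), width = 2 · t* · s/√n = 3.34
99% CI: t* = 2.685, (67.35, 74.25), width = 2 · t* · s/√n = 6.90

The 99% CI is wider by 6.90 - 3.34 = 3.56.
Higher confidence requires a wider interval.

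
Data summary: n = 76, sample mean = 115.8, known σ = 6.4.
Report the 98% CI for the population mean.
(114.09, 117.51)

z-interval (σ known):
z* = 2.326 for 98% confidence

Margin of error = z* · σ/√n = 2.326 · 6.4/√76 = 1.71

CI: (115.8 - 1.71, 115.8 + 1.71) = (114.09, 117.51)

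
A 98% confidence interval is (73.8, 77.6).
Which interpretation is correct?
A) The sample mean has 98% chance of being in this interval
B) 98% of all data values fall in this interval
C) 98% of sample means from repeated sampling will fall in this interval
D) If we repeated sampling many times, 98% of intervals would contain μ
D

A) Wrong — x̄ is observed and sits in the interval by construction.
B) Wrong — a CI is about the parameter μ, not individual data values.
C) Wrong — coverage applies to intervals containing μ, not to future x̄ values.
D) Correct — this is the frequentist long-run coverage interpretation.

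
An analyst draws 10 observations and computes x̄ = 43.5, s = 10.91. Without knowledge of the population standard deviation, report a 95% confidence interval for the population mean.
(35.70, 51.30)

t-interval (σ unknown):
df = n - 1 = 9
t* = 2.262 for 95% confidence

Margin of error = t* · s/√n = 2.262 · 10.91/√10 = 7.80

CI: (35.70, 51.30)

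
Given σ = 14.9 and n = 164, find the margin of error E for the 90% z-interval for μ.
Margin of error = 1.91

Margin of error = z* · σ/√n
= 1.645 · 14.9/√164
= 1.645 · 14.9/12.8062
= 1.91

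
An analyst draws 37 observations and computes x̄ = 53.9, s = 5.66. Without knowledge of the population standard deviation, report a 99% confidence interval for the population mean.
(51.37, 56.43)

t-interval (σ unknown):
df = n - 1 = 36
t* = 2.719 for 99% confidence

Margin of error = t* · s/√n = 2.719 · 5.66/√37 = 2.53

CI: (51.37, 56.43)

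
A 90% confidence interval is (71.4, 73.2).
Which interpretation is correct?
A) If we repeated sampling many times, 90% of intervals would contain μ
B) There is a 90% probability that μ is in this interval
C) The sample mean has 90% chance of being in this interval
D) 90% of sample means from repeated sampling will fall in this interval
A

A) Correct — this is the frequentist long-run coverage interpretation.
B) Wrong — μ is fixed; the randomness lives in the interval, not in μ.
C) Wrong — x̄ is observed and sits in the interval by construction.
D) Wrong — coverage applies to intervals containing μ, not to future x̄ values.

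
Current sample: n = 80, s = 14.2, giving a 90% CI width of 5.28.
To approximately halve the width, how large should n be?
n ≈ 320

CI width ∝ 1/√n
To reduce width by factor 2, need √n to grow by 2 → need 2² = 4 times as many samples.

Current: n = 80, width = 5.28
New: n = 320, width ≈ 2.62

Width reduced by factor of 5.28/2.62 = 2.02.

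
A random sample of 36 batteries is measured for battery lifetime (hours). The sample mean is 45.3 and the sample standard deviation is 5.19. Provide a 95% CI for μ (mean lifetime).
(43.54, 47.06)

t-interval (σ unknown):
df = n - 1 = 35
t* = 2.030 for 95% confidence

Margin of error = t* · s/√n = 2.030 · 5.19/√36 = 1.76

CI: (43.54, 47.06)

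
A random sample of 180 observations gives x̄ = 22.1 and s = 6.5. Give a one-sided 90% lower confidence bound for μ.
μ ≥ 21.48

Lower bound (one-sided):
t* = 1.286 (one-sided for 90%)
Lower bound = x̄ - t* · s/√n = 22.1 - 1.286 · 6.5/√180 = 21.48

We are 90% confident that μ ≥ 21.48.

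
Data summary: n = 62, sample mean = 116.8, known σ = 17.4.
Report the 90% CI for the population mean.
(113.16, 120.44)

z-interval (σ known):
z* = 1.645 for 90% confidence

Margin of error = z* · σ/√n = 1.645 · 17.4/√62 = 3.64

CI: (116.8 - 3.64, 116.8 + 3.64) = (113.16, 120.44)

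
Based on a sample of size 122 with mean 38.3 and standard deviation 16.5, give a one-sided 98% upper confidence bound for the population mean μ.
μ ≤ 41.40

Upper bound (one-sided):
t* = 2.076 (one-sided for 98%)
Upper bound = x̄ + t* · s/√n = 38.3 + 2.076 · 16.5/√122 = 41.40

We are 98% confident that μ ≤ 41.40.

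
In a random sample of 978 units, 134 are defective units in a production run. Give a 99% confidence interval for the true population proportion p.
(0.109, 0.165)

Proportion CI:
p̂ = 134/978 = 0.13701
SE = √(p̂(1-p̂)/n) = √(0.13701 · 0.86299 / 978) = 0.01100

z* = 2.576
Margin = z* · SE = 2.576 · 0.01100 = 0.0283

CI: 0.13701 ± 0.0283 = (0.109, 0.165)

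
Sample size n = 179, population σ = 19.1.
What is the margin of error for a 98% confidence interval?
Margin of error = 3.32

Margin of error = z* · σ/√n
= 2.326 · 19.1/√179
= 2.326 · 19.1/13.3791
= 3.32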